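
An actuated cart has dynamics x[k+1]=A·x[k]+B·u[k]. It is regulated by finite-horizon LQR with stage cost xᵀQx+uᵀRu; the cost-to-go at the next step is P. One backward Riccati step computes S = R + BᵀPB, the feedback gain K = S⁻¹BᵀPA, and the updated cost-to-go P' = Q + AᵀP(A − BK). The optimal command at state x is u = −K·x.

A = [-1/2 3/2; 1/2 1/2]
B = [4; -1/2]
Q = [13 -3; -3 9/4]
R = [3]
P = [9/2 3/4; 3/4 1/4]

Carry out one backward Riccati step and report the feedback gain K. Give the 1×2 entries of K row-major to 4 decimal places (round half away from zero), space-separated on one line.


BᵀP = [17.6250 2.8750]
S = R + BᵀPB = [3] + [69.0625] = [72.0625]
BᵀPA = [-7.3750 27.8750]
K = S⁻¹·BᵀPA = [-0.1023 0.3868]
A−BK = [-0.0906 -0.0473; 0.4488 0.6934]
AᵀP(A−BK) = [0.0577 -0.0847; -0.0847 0.5300]
P' = Q + AᵀP(A−BK) = [13.0577 -3.0847; -3.0847 2.7800]
tr(P') = 15.8377

-0.1023 0.3868


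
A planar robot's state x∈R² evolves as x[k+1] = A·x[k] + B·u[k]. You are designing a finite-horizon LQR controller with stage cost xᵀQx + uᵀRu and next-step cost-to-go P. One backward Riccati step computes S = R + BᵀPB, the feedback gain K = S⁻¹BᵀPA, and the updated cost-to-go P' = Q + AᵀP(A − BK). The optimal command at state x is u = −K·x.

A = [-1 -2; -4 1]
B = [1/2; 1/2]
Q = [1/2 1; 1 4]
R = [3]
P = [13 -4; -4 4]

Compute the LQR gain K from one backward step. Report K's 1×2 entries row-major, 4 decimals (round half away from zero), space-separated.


BᵀP = [4.5000 0.0000]
S = R + BᵀPB = [3] + [2.2500] = [5.2500]
BᵀPA = [-4.5000 -9.0000]
K = S⁻¹·BᵀPA = [-0.8571 -1.7143]
A−BK = [-0.5714 -1.1429; -3.5714 1.8571]
AᵀP(A−BK) = [41.1429 -25.7143; -25.7143 56.5714]
P' = Q + AᵀP(A−BK) = [41.6429 -24.7143; -24.7143 60.5714]
tr(P') = 102.2143

-0.8571 -1.7143


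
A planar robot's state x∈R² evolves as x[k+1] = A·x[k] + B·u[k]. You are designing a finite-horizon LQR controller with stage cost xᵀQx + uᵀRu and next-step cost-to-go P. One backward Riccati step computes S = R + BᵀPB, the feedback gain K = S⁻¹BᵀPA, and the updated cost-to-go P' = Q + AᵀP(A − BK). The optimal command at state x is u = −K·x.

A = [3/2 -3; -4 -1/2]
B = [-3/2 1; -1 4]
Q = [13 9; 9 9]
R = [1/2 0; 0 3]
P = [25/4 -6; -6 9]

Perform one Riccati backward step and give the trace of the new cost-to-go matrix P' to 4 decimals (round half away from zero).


BᵀP = [-3.3750 0.0000; -17.7500 30.0000]
S = R + BᵀPB = [1/2 0; 0 3] + [5.0625 -3.3750; -3.3750 102.2500] = [5.5625 -3.3750; -3.3750 105.2500]
BᵀPA = [-5.0625 10.1250; -146.6250 38.2500]
K = S⁻¹·BᵀPA = [-1.7902 2.0812; -1.4505 0.4302]
A−BK = [0.2652 -0.3083; 0.0119 -0.1394]
AᵀP(A−BK) = [8.3175 -4.0169; -4.0169 2.9741]
P' = Q + AᵀP(A−BK) = [21.3175 4.9831; 4.9831 11.9741]
tr(P') = 33.2916

33.2916


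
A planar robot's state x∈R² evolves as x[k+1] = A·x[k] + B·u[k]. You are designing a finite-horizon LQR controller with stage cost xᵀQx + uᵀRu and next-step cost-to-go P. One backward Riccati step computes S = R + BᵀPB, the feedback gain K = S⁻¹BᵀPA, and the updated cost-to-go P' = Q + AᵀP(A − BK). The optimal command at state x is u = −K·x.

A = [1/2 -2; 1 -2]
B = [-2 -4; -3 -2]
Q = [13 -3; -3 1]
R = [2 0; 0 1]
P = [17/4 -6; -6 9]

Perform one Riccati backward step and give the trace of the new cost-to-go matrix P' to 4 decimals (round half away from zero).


BᵀP = [9.5000 -15.0000; -5.0000 6.0000]
S = R + BᵀPB = [2 0; 0 1] + [26.0000 -8.0000; -8.0000 8.0000] = [28.0000 -8.0000; -8.0000 9.0000]
BᵀPA = [-10.2500 11.0000; 3.5000 -2.0000]
K = S⁻¹·BᵀPA = [-0.3418 0.4415; 0.0851 0.1702]
A−BK = [0.1569 -0.4362; 0.1449 -0.3351]
AᵀP(A−BK) = [0.2616 -0.3205; -0.3205 0.4840]
P' = Q + AᵀP(A−BK) = [13.2616 -3.3205; -3.3205 1.4840]
tr(P') = 14.7457

14.7457


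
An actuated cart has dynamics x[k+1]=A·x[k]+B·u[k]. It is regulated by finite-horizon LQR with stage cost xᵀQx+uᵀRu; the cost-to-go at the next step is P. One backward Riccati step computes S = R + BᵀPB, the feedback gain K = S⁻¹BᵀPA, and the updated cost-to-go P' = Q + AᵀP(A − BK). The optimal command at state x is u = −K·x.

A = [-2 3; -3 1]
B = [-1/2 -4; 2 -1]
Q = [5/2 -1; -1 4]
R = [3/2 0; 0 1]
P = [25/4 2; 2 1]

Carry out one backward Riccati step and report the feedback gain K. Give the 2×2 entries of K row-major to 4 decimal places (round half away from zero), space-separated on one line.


-0.5746 0.0667 0.6645 -0.7602

BᵀP = [0.8750 1.0000; -27.0000 -9.0000]
S = R + BᵀPB = [3/2 0; 0 1] + [1.5625 -4.5000; -4.5000 117.0000] = [3.0625 -4.5000; -4.5000 118.0000]
BᵀPA = [-4.7500 3.6250; 81.0000 -90.0000]
K = S⁻¹·BᵀPA = [-0.5746 0.0667; 0.6645 -0.7602]
A−BK = [0.3708 -0.0073; -1.1863 0.1064]
AᵀP(A−BK) = [1.4439 -0.6096; -0.6096 0.5931]
P' = Q + AᵀP(A−BK) = [3.9439 -1.6096; -1.6096 4.5931]
tr(P') = 8.5370


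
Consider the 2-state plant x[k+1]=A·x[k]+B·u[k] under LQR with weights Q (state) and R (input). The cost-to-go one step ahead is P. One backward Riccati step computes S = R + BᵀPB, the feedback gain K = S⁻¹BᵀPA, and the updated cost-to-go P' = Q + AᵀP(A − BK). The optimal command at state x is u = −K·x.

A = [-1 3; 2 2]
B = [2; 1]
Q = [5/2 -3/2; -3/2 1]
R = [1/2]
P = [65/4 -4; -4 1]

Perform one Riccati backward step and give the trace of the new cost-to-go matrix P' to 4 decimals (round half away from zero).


5.0000

BᵀP = [28.5000 -7.0000]
S = R + BᵀPB = [1/2] + [50.0000] = [50.5000]
BᵀPA = [-42.5000 71.5000]
K = S⁻¹·BᵀPA = [-0.8416 1.4158]
A−BK = [0.6832 0.1683; 2.8416 0.5842]
AᵀP(A−BK) = [0.4827 -0.5767; -0.5767 1.0173]
P' = Q + AᵀP(A−BK) = [2.9827 -2.0767; -2.0767 2.0173]
tr(P') = 5.0000


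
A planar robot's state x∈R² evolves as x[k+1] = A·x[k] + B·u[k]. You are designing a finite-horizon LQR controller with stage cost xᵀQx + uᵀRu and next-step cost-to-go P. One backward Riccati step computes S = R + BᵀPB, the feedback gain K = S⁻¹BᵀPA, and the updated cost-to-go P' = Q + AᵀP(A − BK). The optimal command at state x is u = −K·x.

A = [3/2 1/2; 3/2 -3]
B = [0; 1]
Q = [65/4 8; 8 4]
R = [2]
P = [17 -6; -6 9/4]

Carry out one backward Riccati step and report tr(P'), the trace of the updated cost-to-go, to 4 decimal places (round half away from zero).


49.2500

BᵀP = [-6.0000 2.2500]
S = R + BᵀPB = [2] + [2.2500] = [4.2500]
BᵀPA = [-5.6250 -9.7500]
K = S⁻¹·BᵀPA = [-1.3235 -2.2941]
A−BK = [1.5000 0.5000; 2.8235 -0.7059]
AᵀP(A−BK) = [8.8676 12.2206; 12.2206 20.1324]
P' = Q + AᵀP(A−BK) = [25.1176 20.2206; 20.2206 24.1324]
tr(P') = 49.2500


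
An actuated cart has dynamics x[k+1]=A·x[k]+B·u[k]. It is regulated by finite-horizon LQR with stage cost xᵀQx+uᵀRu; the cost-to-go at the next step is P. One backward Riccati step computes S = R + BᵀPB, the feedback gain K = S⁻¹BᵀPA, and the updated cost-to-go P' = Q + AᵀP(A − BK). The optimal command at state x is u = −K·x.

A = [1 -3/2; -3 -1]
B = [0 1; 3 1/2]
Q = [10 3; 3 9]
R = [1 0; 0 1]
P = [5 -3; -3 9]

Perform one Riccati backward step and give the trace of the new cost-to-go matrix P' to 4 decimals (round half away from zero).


BᵀP = [-9.0000 27.0000; 3.5000 1.5000]
S = R + BᵀPB = [1 0; 0 1] + [81.0000 4.5000; 4.5000 4.2500] = [82.0000 4.5000; 4.5000 5.2500]
BᵀPA = [-90.0000 -13.5000; -1.0000 -6.7500]
K = S⁻¹·BᵀPA = [-1.1408 -0.0987; 0.7873 -1.2011]
A−BK = [0.2127 -0.2989; 0.0286 -0.1033]
AᵀP(A−BK) = [2.1182 -1.0859; -1.0859 1.8099]
P' = Q + AᵀP(A−BK) = [12.1182 1.9141; 1.9141 10.8099]
tr(P') = 22.9281

22.9281


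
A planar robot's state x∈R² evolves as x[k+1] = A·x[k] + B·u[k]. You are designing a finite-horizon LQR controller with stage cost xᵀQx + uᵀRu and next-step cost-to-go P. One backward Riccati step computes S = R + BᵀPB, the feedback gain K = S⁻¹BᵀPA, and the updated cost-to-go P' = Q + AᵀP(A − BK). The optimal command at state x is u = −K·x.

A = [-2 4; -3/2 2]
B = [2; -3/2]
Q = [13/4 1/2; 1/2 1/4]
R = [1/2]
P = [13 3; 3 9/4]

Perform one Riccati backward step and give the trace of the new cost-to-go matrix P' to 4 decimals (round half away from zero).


77.4092

BᵀP = [21.5000 2.6250]
S = R + BᵀPB = [1/2] + [39.0625] = [39.5625]
BᵀPA = [-46.9375 91.2500]
K = S⁻¹·BᵀPA = [-1.1864 2.3065]
A−BK = [0.3728 -0.6130; -3.2796 5.4597]
AᵀP(A−BK) = [19.3752 -32.4897; -32.4897 54.5340]
P' = Q + AᵀP(A−BK) = [22.6252 -31.9897; -31.9897 54.7840]
tr(P') = 77.4092


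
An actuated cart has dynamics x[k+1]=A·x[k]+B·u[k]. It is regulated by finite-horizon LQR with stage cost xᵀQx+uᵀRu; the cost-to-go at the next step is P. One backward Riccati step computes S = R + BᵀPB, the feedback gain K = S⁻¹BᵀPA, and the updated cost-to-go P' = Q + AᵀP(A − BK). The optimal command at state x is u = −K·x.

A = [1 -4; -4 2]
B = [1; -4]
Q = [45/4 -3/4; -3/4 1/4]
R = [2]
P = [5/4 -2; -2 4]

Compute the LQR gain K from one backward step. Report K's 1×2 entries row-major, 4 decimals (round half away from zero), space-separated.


BᵀP = [9.2500 -18.0000]
S = R + BᵀPB = [2] + [81.2500] = [83.2500]
BᵀPA = [81.2500 -73.0000]
K = S⁻¹·BᵀPA = [0.9760 -0.8769]
A−BK = [0.0240 -3.1231; -0.0961 -1.5075]
AᵀP(A−BK) = [1.9520 -1.7538; -1.7538 3.9880]
P' = Q + AᵀP(A−BK) = [13.2020 -2.5038; -2.5038 4.2380]
tr(P') = 17.4399

0.9760 -0.8769


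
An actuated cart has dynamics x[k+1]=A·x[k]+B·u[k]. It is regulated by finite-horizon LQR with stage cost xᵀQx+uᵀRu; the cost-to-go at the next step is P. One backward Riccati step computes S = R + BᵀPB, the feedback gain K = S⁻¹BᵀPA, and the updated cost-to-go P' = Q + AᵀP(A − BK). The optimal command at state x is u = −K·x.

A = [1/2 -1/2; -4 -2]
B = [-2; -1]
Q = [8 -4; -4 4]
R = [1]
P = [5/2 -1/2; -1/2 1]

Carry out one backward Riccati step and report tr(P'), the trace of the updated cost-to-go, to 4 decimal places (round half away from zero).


BᵀP = [-4.5000 0.0000]
S = R + BᵀPB = [1] + [9.0000] = [10.0000]
BᵀPA = [-2.2500 2.2500]
K = S⁻¹·BᵀPA = [-0.2250 0.2250]
A−BK = [0.0500 -0.0500; -4.2250 -1.7750]
AᵀP(A−BK) = [18.1188 7.3813; 7.3813 3.1188]
P' = Q + AᵀP(A−BK) = [26.1188 3.3813; 3.3813 7.1188]
tr(P') = 33.2375

33.2375


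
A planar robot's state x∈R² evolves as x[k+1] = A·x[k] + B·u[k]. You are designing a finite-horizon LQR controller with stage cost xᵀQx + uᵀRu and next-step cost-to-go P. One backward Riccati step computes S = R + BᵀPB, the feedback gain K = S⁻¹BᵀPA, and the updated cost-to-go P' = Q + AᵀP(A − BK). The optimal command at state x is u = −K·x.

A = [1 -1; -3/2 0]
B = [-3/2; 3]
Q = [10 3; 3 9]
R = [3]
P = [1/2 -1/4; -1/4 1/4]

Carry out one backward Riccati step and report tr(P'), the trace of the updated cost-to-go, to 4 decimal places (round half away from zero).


19.8736

BᵀP = [-1.5000 1.1250]
S = R + BᵀPB = [3] + [5.6250] = [8.6250]
BᵀPA = [-3.1875 1.5000]
K = S⁻¹·BᵀPA = [-0.3696 0.1739]
A−BK = [0.4457 -0.7391; -0.3913 -0.5217]
AᵀP(A−BK) = [0.6345 -0.3207; -0.3207 0.2391]
P' = Q + AᵀP(A−BK) = [10.6345 2.6793; 2.6793 9.2391]
tr(P') = 19.8736


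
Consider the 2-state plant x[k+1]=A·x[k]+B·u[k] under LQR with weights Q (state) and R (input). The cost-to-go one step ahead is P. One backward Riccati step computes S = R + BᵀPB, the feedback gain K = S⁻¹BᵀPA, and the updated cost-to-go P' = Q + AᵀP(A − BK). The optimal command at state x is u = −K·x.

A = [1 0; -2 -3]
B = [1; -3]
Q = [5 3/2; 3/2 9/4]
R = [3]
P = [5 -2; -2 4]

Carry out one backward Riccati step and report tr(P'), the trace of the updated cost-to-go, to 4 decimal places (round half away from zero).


BᵀP = [11.0000 -14.0000]
S = R + BᵀPB = [3] + [53.0000] = [56.0000]
BᵀPA = [39.0000 42.0000]
K = S⁻¹·BᵀPA = [0.6964 0.7500]
A−BK = [0.3036 -0.7500; 0.0893 -0.7500]
AᵀP(A−BK) = [1.8393 0.7500; 0.7500 4.5000]
P' = Q + AᵀP(A−BK) = [6.8393 2.2500; 2.2500 6.7500]
tr(P') = 13.5893

13.5893


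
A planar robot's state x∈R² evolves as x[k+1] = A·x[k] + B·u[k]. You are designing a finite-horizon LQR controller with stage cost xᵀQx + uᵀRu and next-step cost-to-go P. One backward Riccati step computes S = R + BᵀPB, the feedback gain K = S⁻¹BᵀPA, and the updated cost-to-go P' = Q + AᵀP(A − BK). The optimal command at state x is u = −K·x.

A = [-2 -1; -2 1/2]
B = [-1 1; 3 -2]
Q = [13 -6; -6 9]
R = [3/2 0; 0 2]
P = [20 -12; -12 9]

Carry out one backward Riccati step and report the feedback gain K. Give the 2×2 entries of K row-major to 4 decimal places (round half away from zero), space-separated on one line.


-0.2736 0.1793 -0.6100 -0.3299

BᵀP = [-56.0000 39.0000; 44.0000 -30.0000]
S = R + BᵀPB = [3/2 0; 0 2] + [173.0000 -134.0000; -134.0000 104.0000] = [174.5000 -134.0000; -134.0000 106.0000]
BᵀPA = [34.0000 75.5000; -28.0000 -59.0000]
K = S⁻¹·BᵀPA = [-0.2736 0.1793; -0.6100 -0.3299]
A−BK = [-1.6636 -0.4908; -2.3993 -0.6978]
AᵀP(A−BK) = [12.2218 3.6654; 3.6654 1.2463]
P' = Q + AᵀP(A−BK) = [25.2218 -2.3346; -2.3346 10.2463]
tr(P') = 35.4681


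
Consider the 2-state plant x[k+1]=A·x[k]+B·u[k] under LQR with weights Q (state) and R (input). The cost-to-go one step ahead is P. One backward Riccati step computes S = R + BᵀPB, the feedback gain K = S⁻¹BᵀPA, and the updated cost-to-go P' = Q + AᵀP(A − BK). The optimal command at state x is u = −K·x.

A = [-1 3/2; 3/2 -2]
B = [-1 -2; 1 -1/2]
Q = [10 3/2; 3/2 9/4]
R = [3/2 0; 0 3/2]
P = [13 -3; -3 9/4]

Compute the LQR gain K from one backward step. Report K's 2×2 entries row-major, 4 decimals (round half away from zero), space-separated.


BᵀP = [-16.0000 5.2500; -24.5000 4.8750]
S = R + BᵀPB = [3/2 0; 0 3/2] + [21.2500 29.3750; 29.3750 46.5625] = [22.7500 29.3750; 29.3750 48.0625]
BᵀPA = [23.8750 -34.5000; 31.8125 -46.5000]
K = S⁻¹·BᵀPA = [0.9240 -1.2676; 0.0972 -0.1928]
A−BK = [0.1183 -0.1531; 0.6246 -0.8288]
AᵀP(A−BK) = [1.9111 -2.6041; -2.6041 3.5548]
P' = Q + AᵀP(A−BK) = [11.9111 -1.1041; -1.1041 5.8048]
tr(P') = 17.7159

0.9240 -1.2676 0.0972 -0.1928


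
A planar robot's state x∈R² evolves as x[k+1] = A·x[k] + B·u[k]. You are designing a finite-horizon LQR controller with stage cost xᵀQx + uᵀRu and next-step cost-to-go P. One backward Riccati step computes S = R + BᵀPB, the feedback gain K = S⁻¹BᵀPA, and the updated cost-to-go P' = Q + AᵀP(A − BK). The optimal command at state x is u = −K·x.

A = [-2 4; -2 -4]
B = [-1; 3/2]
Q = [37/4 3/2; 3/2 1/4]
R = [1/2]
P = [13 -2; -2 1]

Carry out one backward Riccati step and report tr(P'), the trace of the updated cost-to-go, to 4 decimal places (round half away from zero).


BᵀP = [-16.0000 3.5000]
S = R + BᵀPB = [1/2] + [21.2500] = [21.7500]
BᵀPA = [25.0000 -78.0000]
K = S⁻¹·BᵀPA = [1.1494 -3.5862]
A−BK = [-0.8506 0.4138; -3.7241 1.3793]
AᵀP(A−BK) = [11.2644 -6.3448; -6.3448 8.2759]
P' = Q + AᵀP(A−BK) = [20.5144 -4.8448; -4.8448 8.5259]
tr(P') = 29.0402

29.0402


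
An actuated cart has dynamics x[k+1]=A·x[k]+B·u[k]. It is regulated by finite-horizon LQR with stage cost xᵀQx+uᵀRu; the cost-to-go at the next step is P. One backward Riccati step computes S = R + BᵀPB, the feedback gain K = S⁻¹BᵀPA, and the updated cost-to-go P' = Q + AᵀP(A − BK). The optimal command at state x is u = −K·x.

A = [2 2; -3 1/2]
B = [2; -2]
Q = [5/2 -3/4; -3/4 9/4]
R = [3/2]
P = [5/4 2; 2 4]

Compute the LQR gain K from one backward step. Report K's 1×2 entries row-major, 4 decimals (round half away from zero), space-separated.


BᵀP = [-1.5000 -4.0000]
S = R + BᵀPB = [3/2] + [5.0000] = [6.5000]
BᵀPA = [9.0000 -5.0000]
K = S⁻¹·BᵀPA = [1.3846 -0.7692]
A−BK = [-0.7692 3.5385; -0.2308 -1.0385]
AᵀP(A−BK) = [4.5385 -4.0769; -4.0769 6.1538]
P' = Q + AᵀP(A−BK) = [7.0385 -4.8269; -4.8269 8.4038]
tr(P') = 15.4423

1.3846 -0.7692


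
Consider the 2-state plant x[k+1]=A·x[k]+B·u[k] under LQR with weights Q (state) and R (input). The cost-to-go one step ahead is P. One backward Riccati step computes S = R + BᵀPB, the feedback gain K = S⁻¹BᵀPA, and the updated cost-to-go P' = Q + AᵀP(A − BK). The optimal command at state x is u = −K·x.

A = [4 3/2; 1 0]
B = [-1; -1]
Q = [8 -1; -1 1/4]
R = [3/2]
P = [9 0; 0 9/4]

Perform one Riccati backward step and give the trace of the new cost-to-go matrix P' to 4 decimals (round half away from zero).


BᵀP = [-9.0000 -2.2500]
S = R + BᵀPB = [3/2] + [11.2500] = [12.7500]
BᵀPA = [-38.2500 -13.5000]
K = S⁻¹·BᵀPA = [-3.0000 -1.0588]
A−BK = [1.0000 0.4412; -2.0000 -1.0588]
AᵀP(A−BK) = [31.5000 13.5000; 13.5000 5.9559]
P' = Q + AᵀP(A−BK) = [39.5000 12.5000; 12.5000 6.2059]
tr(P') = 45.7059

45.7059


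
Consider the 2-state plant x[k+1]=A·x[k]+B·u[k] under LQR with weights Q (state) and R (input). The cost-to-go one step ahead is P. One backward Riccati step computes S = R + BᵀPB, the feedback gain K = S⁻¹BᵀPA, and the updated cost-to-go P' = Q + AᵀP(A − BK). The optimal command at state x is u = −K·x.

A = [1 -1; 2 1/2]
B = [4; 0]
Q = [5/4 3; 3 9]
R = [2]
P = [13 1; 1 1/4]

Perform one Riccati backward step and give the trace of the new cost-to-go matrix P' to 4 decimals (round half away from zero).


BᵀP = [52.0000 4.0000]
S = R + BᵀPB = [2] + [208.0000] = [210.0000]
BᵀPA = [60.0000 -50.0000]
K = S⁻¹·BᵀPA = [0.2857 -0.2381]
A−BK = [-0.1429 -0.0476; 2.0000 0.5000]
AᵀP(A−BK) = [0.8571 0.0357; 0.0357 0.1577]
P' = Q + AᵀP(A−BK) = [2.1071 3.0357; 3.0357 9.1577]
tr(P') = 11.2649

11.2649


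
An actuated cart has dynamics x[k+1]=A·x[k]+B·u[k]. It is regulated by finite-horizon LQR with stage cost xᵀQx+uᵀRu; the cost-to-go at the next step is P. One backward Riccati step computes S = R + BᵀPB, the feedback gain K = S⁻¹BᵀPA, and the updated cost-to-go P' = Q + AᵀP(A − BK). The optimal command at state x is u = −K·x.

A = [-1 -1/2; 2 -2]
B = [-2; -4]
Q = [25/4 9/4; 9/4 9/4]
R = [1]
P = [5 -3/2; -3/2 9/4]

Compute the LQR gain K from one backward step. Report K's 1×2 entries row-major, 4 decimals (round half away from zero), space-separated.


BᵀP = [-4.0000 -6.0000]
S = R + BᵀPB = [1] + [32.0000] = [33.0000]
BᵀPA = [-8.0000 14.0000]
K = S⁻¹·BᵀPA = [-0.2424 0.4242]
A−BK = [-1.4848 0.3485; 1.0303 -0.3030]
AᵀP(A−BK) = [18.0606 -4.6061; -4.6061 1.3106]
P' = Q + AᵀP(A−BK) = [24.3106 -2.3561; -2.3561 3.5606]
tr(P') = 27.8712

-0.2424 0.4242


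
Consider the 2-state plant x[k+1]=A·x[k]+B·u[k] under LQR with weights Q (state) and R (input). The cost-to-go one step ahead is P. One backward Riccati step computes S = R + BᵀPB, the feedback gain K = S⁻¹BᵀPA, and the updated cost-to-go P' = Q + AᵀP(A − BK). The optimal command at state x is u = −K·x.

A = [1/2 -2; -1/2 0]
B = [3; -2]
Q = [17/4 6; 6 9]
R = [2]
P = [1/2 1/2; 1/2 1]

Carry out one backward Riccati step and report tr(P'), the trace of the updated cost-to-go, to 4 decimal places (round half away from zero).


BᵀP = [0.5000 -0.5000]
S = R + BᵀPB = [2] + [2.5000] = [4.5000]
BᵀPA = [0.5000 -1.0000]
K = S⁻¹·BᵀPA = [0.1111 -0.2222]
A−BK = [0.1667 -1.3333; -0.2778 -0.4444]
AᵀP(A−BK) = [0.0694 0.1111; 0.1111 1.7778]
P' = Q + AᵀP(A−BK) = [4.3194 6.1111; 6.1111 10.7778]
tr(P') = 15.0972

15.0972


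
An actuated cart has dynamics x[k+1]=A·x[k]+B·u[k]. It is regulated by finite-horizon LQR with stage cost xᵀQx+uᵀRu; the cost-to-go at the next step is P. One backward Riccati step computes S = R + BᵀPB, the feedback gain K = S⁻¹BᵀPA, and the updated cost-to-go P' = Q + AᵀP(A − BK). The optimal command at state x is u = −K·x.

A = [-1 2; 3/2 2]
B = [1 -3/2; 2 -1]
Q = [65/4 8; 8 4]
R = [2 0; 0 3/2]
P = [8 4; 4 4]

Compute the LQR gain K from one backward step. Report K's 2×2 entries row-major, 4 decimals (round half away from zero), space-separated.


0.5487 0.5949 0.5846 -0.8615

BᵀP = [16.0000 12.0000; -16.0000 -10.0000]
S = R + BᵀPB = [2 0; 0 3/2] + [40.0000 -36.0000; -36.0000 34.0000] = [42.0000 -36.0000; -36.0000 35.5000]
BᵀPA = [2.0000 56.0000; 1.0000 -52.0000]
K = S⁻¹·BᵀPA = [0.5487 0.5949; 0.5846 -0.8615]
A−BK = [-0.6718 0.1128; 0.9872 -0.0513]
AᵀP(A−BK) = [3.3179 -0.3282; -0.3282 1.8872]
P' = Q + AᵀP(A−BK) = [19.5679 7.6718; 7.6718 5.8872]
tr(P') = 25.4551


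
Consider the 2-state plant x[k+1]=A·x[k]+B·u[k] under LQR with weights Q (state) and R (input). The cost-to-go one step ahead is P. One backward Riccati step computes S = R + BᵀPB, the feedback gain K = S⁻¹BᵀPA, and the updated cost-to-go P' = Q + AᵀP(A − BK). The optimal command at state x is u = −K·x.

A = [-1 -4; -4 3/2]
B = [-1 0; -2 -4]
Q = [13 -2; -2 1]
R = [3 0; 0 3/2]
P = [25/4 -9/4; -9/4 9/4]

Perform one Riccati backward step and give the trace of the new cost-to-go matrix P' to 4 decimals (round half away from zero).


49.0532

BᵀP = [-1.7500 -2.2500; 9.0000 -9.0000]
S = R + BᵀPB = [3 0; 0 3/2] + [6.2500 9.0000; 9.0000 36.0000] = [9.2500 9.0000; 9.0000 37.5000]
BᵀPA = [10.7500 3.6250; 27.0000 -49.5000]
K = S⁻¹·BᵀPA = [0.6023 2.1869; 0.5755 -1.8449]
A−BK = [-0.3977 -1.8131; -0.4937 -1.5056]
AᵀP(A−BK) = [2.2384 5.1770; 5.1770 32.8149]
P' = Q + AᵀP(A−BK) = [15.2384 3.1770; 3.1770 33.8149]
tr(P') = 49.0532


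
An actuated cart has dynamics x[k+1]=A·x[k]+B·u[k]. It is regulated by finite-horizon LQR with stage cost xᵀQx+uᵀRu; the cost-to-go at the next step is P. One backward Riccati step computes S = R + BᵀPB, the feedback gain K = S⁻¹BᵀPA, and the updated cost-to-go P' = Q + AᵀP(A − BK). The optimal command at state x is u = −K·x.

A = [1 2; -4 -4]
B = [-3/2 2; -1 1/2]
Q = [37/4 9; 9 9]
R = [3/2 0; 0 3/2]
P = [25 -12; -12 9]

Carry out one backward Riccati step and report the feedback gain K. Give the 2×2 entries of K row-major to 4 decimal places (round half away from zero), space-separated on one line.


2.6490 2.6917 3.0743 3.6509

BᵀP = [-25.5000 9.0000; 44.0000 -19.5000]
S = R + BᵀPB = [3/2 0; 0 3/2] + [29.2500 -46.5000; -46.5000 78.2500] = [30.7500 -46.5000; -46.5000 79.7500]
BᵀPA = [-61.5000 -87.0000; 122.0000 166.0000]
K = S⁻¹·BᵀPA = [2.6490 2.6917; 3.0743 3.6509]
A−BK = [-1.1752 -1.2644; -2.8882 -3.1338]
AᵀP(A−BK) = [52.8442 58.1228; 58.1228 64.1189]
P' = Q + AᵀP(A−BK) = [62.0942 67.1228; 67.1228 73.1189]
tr(P') = 135.2132


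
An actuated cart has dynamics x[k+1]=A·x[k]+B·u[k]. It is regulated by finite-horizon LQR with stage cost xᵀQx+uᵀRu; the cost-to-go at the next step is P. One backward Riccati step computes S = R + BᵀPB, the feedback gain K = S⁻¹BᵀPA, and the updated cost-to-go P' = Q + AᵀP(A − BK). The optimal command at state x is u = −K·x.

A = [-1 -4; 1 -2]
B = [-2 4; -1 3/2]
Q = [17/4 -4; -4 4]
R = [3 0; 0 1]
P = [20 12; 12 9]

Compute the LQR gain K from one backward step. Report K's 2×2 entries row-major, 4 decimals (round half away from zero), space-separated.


BᵀP = [-52.0000 -33.0000; 98.0000 61.5000]
S = R + BᵀPB = [3 0; 0 1] + [137.0000 -257.5000; -257.5000 484.2500] = [140.0000 -257.5000; -257.5000 485.2500]
BᵀPA = [19.0000 274.0000; -36.5000 -515.0000]
K = S⁻¹·BᵀPA = [-0.1099 0.2124; -0.1335 -0.9486]
A−BK = [-0.6856 0.2192; 1.0904 -0.3647]
AᵀP(A−BK) = [2.2140 -0.6594; -0.6594 1.2746]
P' = Q + AᵀP(A−BK) = [6.4640 -4.6594; -4.6594 5.2746]
tr(P') = 11.7386

-0.1099 0.2124 -0.1335 -0.9486


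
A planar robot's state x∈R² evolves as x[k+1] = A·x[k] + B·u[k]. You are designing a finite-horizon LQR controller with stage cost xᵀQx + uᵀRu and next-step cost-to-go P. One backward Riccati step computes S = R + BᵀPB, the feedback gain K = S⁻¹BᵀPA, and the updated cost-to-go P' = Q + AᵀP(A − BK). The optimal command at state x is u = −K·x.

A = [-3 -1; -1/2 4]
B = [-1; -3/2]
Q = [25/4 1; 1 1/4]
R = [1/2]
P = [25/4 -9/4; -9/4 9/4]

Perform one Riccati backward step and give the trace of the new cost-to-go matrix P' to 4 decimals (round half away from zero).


99.6173

BᵀP = [-2.8750 -1.1250]
S = R + BᵀPB = [1/2] + [4.5625] = [5.0625]
BᵀPA = [9.1875 -1.6250]
K = S⁻¹·BᵀPA = [1.8148 -0.3210]
A−BK = [-1.1852 -1.3210; 2.2222 3.5185]
AᵀP(A−BK) = [33.3889 43.0741; 43.0741 59.7284]
P' = Q + AᵀP(A−BK) = [39.6389 44.0741; 44.0741 59.9784]
tr(P') = 99.6173


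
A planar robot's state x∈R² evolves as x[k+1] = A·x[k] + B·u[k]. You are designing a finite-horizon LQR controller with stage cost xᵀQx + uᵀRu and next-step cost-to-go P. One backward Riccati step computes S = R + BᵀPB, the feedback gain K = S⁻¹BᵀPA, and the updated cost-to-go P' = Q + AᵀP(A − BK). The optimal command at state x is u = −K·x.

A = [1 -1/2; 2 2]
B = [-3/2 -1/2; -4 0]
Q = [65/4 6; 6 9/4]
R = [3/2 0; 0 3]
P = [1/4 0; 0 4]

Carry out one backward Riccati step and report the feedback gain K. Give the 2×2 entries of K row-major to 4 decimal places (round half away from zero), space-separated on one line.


-0.4900 -0.4817 -0.0108 0.0499

BᵀP = [-0.3750 -16.0000; -0.1250 0.0000]
S = R + BᵀPB = [3/2 0; 0 3] + [64.5625 0.1875; 0.1875 0.0625] = [66.0625 0.1875; 0.1875 3.0625]
BᵀPA = [-32.3750 -31.8125; -0.1250 0.0625]
K = S⁻¹·BᵀPA = [-0.4900 -0.4817; -0.0108 0.0499]
A−BK = [0.2595 -1.1976; 0.0399 0.0732]
AᵀP(A−BK) = [0.3837 0.2864; 0.2864 0.7355]
P' = Q + AᵀP(A−BK) = [16.6337 6.2864; 6.2864 2.9855]
tr(P') = 19.6193


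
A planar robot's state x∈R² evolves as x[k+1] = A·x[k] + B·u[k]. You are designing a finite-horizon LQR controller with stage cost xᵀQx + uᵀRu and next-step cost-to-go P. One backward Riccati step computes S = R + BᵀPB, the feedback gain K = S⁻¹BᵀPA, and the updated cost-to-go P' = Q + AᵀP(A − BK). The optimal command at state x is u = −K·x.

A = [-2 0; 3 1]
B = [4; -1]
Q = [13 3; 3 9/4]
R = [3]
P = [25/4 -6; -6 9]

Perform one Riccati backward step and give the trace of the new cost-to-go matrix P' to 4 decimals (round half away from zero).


33.4375

BᵀP = [31.0000 -33.0000]
S = R + BᵀPB = [3] + [157.0000] = [160.0000]
BᵀPA = [-161.0000 -33.0000]
K = S⁻¹·BᵀPA = [-1.0063 -0.2063]
A−BK = [2.0250 0.8250; 1.9938 0.7938]
AᵀP(A−BK) = [15.9938 5.7938; 5.7938 2.1938]
P' = Q + AᵀP(A−BK) = [28.9938 8.7938; 8.7938 4.4438]
tr(P') = 33.4375


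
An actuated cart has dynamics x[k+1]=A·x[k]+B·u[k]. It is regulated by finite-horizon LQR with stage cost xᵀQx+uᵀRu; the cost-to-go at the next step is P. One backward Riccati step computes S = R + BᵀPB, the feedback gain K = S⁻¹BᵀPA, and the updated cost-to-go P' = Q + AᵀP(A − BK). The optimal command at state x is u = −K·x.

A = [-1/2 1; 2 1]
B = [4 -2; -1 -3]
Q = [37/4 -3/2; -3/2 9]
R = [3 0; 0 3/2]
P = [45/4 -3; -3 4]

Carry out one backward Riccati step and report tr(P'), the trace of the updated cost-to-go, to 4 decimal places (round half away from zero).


BᵀP = [48.0000 -16.0000; -13.5000 -6.0000]
S = R + BᵀPB = [3 0; 0 3/2] + [208.0000 -48.0000; -48.0000 45.0000] = [211.0000 -48.0000; -48.0000 46.5000]
BᵀPA = [-56.0000 32.0000; -5.2500 -19.5000]
K = S⁻¹·BᵀPA = [-0.3804 0.0735; -0.5056 -0.3435]
A−BK = [0.0105 0.0190; 0.1028 0.0432]
AᵀP(A−BK) = [0.8546 0.1893; 0.1893 0.1998]
P' = Q + AᵀP(A−BK) = [10.1046 -1.3107; -1.3107 9.1998]
tr(P') = 19.3044

19.3044


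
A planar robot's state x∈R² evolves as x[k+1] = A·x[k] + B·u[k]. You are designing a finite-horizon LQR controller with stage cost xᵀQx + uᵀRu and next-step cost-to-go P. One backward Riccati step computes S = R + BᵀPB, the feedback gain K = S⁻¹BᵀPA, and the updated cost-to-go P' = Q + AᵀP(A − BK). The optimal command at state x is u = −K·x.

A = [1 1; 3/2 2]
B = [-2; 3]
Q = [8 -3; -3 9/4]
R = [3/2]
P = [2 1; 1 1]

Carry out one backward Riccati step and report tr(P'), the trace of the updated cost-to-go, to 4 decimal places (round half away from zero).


BᵀP = [-1.0000 1.0000]
S = R + BᵀPB = [3/2] + [5.0000] = [6.5000]
BᵀPA = [0.5000 1.0000]
K = S⁻¹·BᵀPA = [0.0769 0.1538]
A−BK = [1.1538 1.3077; 1.2692 1.5385]
AᵀP(A−BK) = [7.2115 8.4231; 8.4231 9.8462]
P' = Q + AᵀP(A−BK) = [15.2115 5.4231; 5.4231 12.0962]
tr(P') = 27.3077

27.3077


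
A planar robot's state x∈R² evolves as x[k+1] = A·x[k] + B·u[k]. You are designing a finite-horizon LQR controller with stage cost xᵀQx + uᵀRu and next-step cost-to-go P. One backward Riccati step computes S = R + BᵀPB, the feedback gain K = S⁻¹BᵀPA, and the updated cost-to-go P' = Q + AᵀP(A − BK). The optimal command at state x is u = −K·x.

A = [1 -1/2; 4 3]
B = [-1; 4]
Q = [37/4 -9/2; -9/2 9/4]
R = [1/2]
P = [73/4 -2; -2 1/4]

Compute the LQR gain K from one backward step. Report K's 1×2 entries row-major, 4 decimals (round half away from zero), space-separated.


-0.3677 0.5710

BᵀP = [-26.2500 3.0000]
S = R + BᵀPB = [1/2] + [38.2500] = [38.7500]
BᵀPA = [-14.2500 22.1250]
K = S⁻¹·BᵀPA = [-0.3677 0.5710]
A−BK = [0.6323 0.0710; 5.4710 0.7161]
AᵀP(A−BK) = [1.0097 0.0113; 0.0113 0.1798]
P' = Q + AᵀP(A−BK) = [10.2597 -4.4887; -4.4887 2.4298]
tr(P') = 12.6895


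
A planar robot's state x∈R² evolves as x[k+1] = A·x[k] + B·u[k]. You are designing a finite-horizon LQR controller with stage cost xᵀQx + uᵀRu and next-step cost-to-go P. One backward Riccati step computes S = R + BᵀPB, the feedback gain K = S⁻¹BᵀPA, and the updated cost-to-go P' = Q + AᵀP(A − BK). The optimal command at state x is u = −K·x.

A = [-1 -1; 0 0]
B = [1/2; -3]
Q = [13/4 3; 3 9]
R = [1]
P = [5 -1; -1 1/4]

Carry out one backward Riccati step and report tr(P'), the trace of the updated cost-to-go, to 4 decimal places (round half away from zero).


14.1833

BᵀP = [5.5000 -1.2500]
S = R + BᵀPB = [1] + [6.5000] = [7.5000]
BᵀPA = [-5.5000 -5.5000]
K = S⁻¹·BᵀPA = [-0.7333 -0.7333]
A−BK = [-0.6333 -0.6333; -2.2000 -2.2000]
AᵀP(A−BK) = [0.9667 0.9667; 0.9667 0.9667]
P' = Q + AᵀP(A−BK) = [4.2167 3.9667; 3.9667 9.9667]
tr(P') = 14.1833


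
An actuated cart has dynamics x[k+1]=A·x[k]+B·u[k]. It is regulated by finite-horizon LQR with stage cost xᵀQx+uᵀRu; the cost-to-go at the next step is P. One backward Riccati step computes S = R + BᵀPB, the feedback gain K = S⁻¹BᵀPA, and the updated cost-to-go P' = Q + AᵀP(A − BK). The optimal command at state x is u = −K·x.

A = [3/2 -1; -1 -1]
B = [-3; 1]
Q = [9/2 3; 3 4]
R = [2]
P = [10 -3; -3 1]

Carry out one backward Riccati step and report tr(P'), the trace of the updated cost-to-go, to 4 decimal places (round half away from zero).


BᵀP = [-33.0000 10.0000]
S = R + BᵀPB = [2] + [109.0000] = [111.0000]
BᵀPA = [-59.5000 23.0000]
K = S⁻¹·BᵀPA = [-0.5360 0.2072]
A−BK = [-0.1081 -0.3784; -0.4640 -1.2072]
AᵀP(A−BK) = [0.6059 -0.1712; -0.1712 0.2342]
P' = Q + AᵀP(A−BK) = [5.1059 2.8288; 2.8288 4.2342]
tr(P') = 9.3401

9.3401


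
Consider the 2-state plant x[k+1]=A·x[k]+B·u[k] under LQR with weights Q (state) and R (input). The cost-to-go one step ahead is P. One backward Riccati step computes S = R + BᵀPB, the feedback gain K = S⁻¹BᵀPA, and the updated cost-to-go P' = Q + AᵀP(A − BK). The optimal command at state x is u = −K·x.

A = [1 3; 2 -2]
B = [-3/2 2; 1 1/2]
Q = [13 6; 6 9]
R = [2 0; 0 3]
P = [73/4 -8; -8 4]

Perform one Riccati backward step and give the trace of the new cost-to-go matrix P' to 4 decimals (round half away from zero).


BᵀP = [-35.3750 16.0000; 32.5000 -14.0000]
S = R + BᵀPB = [2 0; 0 3] + [69.0625 -62.7500; -62.7500 58.0000] = [71.0625 -62.7500; -62.7500 61.0000]
BᵀPA = [-3.3750 -138.1250; 4.5000 125.5000]
K = S⁻¹·BᵀPA = [0.1926 -1.3858; 0.2719 0.6318]
A−BK = [0.7451 -0.3424; 1.6715 -0.9301]
AᵀP(A−BK) = [1.6765 -0.7703; -0.7703 5.5431]
P' = Q + AᵀP(A−BK) = [14.6765 5.2297; 5.2297 14.5431]
tr(P') = 29.2196

29.2196


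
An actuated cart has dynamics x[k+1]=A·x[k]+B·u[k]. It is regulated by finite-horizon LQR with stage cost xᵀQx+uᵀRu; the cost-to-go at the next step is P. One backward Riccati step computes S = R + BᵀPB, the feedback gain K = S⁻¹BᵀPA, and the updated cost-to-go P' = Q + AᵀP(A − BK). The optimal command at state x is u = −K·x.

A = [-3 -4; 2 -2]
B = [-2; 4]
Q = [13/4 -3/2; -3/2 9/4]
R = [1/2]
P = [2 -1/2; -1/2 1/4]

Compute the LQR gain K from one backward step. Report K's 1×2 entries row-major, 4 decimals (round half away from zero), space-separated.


BᵀP = [-6.0000 2.0000]
S = R + BᵀPB = [1/2] + [20.0000] = [20.5000]
BᵀPA = [22.0000 20.0000]
K = S⁻¹·BᵀPA = [1.0732 0.9756]
A−BK = [-0.8537 -2.0488; -2.2927 -5.9024]
AᵀP(A−BK) = [1.3902 2.5366; 2.5366 5.4878]
P' = Q + AᵀP(A−BK) = [4.6402 1.0366; 1.0366 7.7378]
tr(P') = 12.3780

1.0732 0.9756


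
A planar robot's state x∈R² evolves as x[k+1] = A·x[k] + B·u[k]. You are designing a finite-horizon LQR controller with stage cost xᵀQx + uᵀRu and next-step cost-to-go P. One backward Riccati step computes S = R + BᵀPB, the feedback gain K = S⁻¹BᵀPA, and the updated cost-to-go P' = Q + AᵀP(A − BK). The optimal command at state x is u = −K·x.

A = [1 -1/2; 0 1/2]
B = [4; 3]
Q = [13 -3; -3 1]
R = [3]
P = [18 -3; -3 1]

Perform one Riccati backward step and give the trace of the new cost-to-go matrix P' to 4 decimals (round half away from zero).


15.1579

BᵀP = [63.0000 -9.0000]
S = R + BᵀPB = [3] + [225.0000] = [228.0000]
BᵀPA = [63.0000 -36.0000]
K = S⁻¹·BᵀPA = [0.2763 -0.1579]
A−BK = [-0.1053 0.1316; -0.8289 0.9737]
AᵀP(A−BK) = [0.5921 -0.5526; -0.5526 0.5658]
P' = Q + AᵀP(A−BK) = [13.5921 -3.5526; -3.5526 1.5658]
tr(P') = 15.1579


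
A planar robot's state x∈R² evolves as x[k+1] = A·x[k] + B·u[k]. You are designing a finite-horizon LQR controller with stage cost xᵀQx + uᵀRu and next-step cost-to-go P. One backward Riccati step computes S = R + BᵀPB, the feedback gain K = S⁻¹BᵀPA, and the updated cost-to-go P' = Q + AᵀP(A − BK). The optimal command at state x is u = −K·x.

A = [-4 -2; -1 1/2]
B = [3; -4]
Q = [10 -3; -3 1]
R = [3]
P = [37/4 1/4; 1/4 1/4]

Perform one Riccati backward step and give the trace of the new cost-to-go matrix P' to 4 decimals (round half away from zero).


BᵀP = [26.7500 -0.2500]
S = R + BᵀPB = [3] + [81.2500] = [84.2500]
BᵀPA = [-106.7500 -53.6250]
K = S⁻¹·BᵀPA = [-1.2671 -0.6365]
A−BK = [-0.1988 -0.0905; -6.0682 -2.0460]
AᵀP(A−BK) = [14.9911 5.9288; 5.9288 2.4303]
P' = Q + AᵀP(A−BK) = [24.9911 2.9288; 2.9288 3.4303]
tr(P') = 28.4214

28.4214


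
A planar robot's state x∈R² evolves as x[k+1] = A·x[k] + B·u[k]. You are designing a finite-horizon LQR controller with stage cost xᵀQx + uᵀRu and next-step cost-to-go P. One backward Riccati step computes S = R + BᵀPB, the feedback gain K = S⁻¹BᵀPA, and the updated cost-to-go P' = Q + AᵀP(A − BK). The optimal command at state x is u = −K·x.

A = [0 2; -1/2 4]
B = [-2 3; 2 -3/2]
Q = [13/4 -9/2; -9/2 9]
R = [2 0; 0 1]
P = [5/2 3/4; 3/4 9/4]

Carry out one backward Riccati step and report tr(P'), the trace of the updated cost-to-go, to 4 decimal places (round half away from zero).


BᵀP = [-3.5000 3.0000; 6.3750 -1.1250]
S = R + BᵀPB = [2 0; 0 1] + [13.0000 -15.0000; -15.0000 20.8125] = [15.0000 -15.0000; -15.0000 21.8125]
BᵀPA = [-1.5000 5.0000; 0.5625 8.2500]
K = S⁻¹·BᵀPA = [-0.2376 2.2783; -0.1376 1.9450]
A−BK = [-0.0624 0.7217; -0.2312 2.3609]
AᵀP(A−BK) = [0.2835 -2.9266; -2.9266 30.5627]
P' = Q + AᵀP(A−BK) = [3.5335 -7.4266; -7.4266 39.5627]
tr(P') = 43.0962

43.0962


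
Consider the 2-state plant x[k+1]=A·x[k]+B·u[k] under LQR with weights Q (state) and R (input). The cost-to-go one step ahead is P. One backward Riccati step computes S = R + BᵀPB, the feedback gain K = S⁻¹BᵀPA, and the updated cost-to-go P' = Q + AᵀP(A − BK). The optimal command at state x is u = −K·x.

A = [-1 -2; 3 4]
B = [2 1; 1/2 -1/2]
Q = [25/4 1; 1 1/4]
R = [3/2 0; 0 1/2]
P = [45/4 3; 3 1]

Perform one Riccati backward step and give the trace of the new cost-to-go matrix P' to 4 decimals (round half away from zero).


BᵀP = [24.0000 6.5000; 9.7500 2.5000]
S = R + BᵀPB = [3/2 0; 0 1/2] + [51.2500 20.7500; 20.7500 8.5000] = [52.7500 20.7500; 20.7500 9.0000]
BᵀPA = [-4.5000 -22.0000; -2.2500 -9.5000]
K = S⁻¹·BᵀPA = [0.1400 -0.0198; -0.5728 -1.0099]
A−BK = [-0.7072 -0.9505; 2.6436 3.5050]
AᵀP(A−BK) = [1.5912 2.1386; 2.1386 2.9703]
P' = Q + AᵀP(A−BK) = [7.8412 3.1386; 3.1386 3.2203]
tr(P') = 11.0615

11.0615


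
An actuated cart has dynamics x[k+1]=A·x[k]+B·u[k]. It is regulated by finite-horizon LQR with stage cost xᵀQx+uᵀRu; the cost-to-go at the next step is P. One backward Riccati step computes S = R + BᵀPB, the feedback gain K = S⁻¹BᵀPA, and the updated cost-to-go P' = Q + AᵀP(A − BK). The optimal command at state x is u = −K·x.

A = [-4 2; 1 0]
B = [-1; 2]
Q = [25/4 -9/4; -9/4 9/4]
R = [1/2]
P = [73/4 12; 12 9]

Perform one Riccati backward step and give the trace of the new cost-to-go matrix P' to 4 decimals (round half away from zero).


224.0926

BᵀP = [5.7500 6.0000]
S = R + BᵀPB = [1/2] + [6.2500] = [6.7500]
BᵀPA = [-17.0000 11.5000]
K = S⁻¹·BᵀPA = [-2.5185 1.7037]
A−BK = [-6.5185 3.7037; 6.0370 -3.4074]
AᵀP(A−BK) = [162.1852 -93.0370; -93.0370 53.4074]
P' = Q + AᵀP(A−BK) = [168.4352 -95.2870; -95.2870 55.6574]
tr(P') = 224.0926


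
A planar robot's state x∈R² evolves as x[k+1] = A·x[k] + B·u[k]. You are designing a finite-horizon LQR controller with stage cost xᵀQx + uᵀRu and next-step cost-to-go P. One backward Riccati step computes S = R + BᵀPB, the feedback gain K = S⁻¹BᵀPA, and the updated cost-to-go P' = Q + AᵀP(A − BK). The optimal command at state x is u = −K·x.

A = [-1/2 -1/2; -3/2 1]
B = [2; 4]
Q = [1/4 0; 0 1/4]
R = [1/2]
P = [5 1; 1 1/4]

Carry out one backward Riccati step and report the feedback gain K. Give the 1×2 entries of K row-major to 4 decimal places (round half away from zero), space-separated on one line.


BᵀP = [14.0000 3.0000]
S = R + BᵀPB = [1/2] + [40.0000] = [40.5000]
BᵀPA = [-11.5000 -4.0000]
K = S⁻¹·BᵀPA = [-0.2840 -0.0988]
A−BK = [0.0679 -0.3025; -0.3642 1.3951]
AᵀP(A−BK) = [0.0471 -0.0108; -0.0108 0.1049]
P' = Q + AᵀP(A−BK) = [0.2971 -0.0108; -0.0108 0.3549]
tr(P') = 0.6520

-0.2840 -0.0988


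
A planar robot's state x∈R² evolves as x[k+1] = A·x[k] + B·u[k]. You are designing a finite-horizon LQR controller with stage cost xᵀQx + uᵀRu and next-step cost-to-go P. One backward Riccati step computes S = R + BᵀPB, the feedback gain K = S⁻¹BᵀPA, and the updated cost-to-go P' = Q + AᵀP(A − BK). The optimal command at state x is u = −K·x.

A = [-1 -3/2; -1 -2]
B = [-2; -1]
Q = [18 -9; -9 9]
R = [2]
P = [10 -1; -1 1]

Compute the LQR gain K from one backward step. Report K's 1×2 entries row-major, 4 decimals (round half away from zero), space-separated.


0.4615 0.6795

BᵀP = [-19.0000 1.0000]
S = R + BᵀPB = [2] + [37.0000] = [39.0000]
BᵀPA = [18.0000 26.5000]
K = S⁻¹·BᵀPA = [0.4615 0.6795]
A−BK = [-0.0769 -0.1410; -0.5385 -1.3205]
AᵀP(A−BK) = [0.6923 1.2692; 1.2692 2.4936]
P' = Q + AᵀP(A−BK) = [18.6923 -7.7308; -7.7308 11.4936]
tr(P') = 30.1859


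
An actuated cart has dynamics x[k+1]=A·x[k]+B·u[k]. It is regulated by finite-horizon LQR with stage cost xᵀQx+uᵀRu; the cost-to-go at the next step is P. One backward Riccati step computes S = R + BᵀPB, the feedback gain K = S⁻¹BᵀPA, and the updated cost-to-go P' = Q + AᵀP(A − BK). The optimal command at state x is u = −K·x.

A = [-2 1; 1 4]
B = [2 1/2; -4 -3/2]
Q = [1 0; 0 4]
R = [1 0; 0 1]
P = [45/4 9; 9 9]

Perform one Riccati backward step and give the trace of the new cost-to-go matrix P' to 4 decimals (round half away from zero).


BᵀP = [-13.5000 -18.0000; -7.8750 -9.0000]
S = R + BᵀPB = [1 0; 0 1] + [45.0000 20.2500; 20.2500 9.5625] = [46.0000 20.2500; 20.2500 10.5625]
BᵀPA = [9.0000 -85.5000; 6.7500 -43.8750]
K = S⁻¹·BᵀPA = [-0.5491 -0.1929; 1.6917 -3.7840]
A−BK = [-1.7477 3.2778; 1.3413 -2.4477]
AᵀP(A−BK) = [11.5227 -22.2218; -22.2218 44.7329]
P' = Q + AᵀP(A−BK) = [12.5227 -22.2218; -22.2218 48.7329]
tr(P') = 61.2556

61.2556
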